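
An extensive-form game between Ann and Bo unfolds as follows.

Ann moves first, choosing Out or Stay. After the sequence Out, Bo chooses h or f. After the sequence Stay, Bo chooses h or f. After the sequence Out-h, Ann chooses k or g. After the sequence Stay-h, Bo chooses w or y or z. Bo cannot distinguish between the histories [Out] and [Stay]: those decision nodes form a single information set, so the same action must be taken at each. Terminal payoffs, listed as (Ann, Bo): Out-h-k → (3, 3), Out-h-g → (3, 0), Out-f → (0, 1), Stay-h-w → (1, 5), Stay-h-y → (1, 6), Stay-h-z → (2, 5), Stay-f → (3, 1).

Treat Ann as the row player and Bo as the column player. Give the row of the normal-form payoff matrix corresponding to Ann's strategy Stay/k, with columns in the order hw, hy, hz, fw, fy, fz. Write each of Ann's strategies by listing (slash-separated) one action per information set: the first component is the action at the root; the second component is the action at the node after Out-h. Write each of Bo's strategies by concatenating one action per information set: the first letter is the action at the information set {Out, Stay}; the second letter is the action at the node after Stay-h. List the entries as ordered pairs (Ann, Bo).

vs hw: Ann plays Stay → Bo plays h at [Stay] → Bo plays w at [Stay-h] → (1, 5)
vs hy: Ann plays Stay → Bo plays h at [Stay] → Bo plays y at [Stay-h] → (1, 6)
vs hz: Ann plays Stay → Bo plays h at [Stay] → Bo plays z at [Stay-h] → (2, 5)
vs fw: Ann plays Stay → Bo plays f at [Stay] → (3, 1)
vs fy: Ann plays Stay → Bo plays f at [Stay] → (3, 1)
vs fz: Ann plays Stay → Bo plays f at [Stay] → (3, 1)

(1,5) (1,6) (2,5) (3,1) (3,1) (3,1)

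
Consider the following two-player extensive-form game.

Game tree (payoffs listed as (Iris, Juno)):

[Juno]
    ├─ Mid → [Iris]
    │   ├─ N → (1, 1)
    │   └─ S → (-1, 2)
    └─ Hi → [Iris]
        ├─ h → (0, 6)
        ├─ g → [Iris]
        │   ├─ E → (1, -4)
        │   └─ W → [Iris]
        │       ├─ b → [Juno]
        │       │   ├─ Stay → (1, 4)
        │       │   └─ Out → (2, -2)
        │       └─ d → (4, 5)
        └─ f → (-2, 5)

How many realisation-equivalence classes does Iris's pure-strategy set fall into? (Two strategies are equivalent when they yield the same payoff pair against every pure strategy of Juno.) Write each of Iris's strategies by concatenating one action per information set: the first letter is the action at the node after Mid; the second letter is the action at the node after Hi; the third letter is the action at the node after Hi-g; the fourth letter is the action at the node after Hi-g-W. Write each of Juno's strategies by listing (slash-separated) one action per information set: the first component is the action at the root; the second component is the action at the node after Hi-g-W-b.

10

Iris has 24 pure strategies: NhEb, NhEd, NhWb, NhWd, NgEb, NgEd, NgWb, NgWd, NfEb, NfEd, NfWb, NfWd, ShEb, ShEd, ShWb, ShWd, SgEb, SgEd, SgWb, SgWd, SfEb, SfEd, SfWb, SfWd. Columns: Mid/Stay, Mid/Out, Hi/Stay, Hi/Out.
{NhEb, NhEd, NhWb, NhWd} → row (1,1) (1,1) (0,6) (0,6)
{NgEb, NgEd} → row (1,1) (1,1) (1,-4) (1,-4)
{NgWb} → row (1,1) (1,1) (1,4) (2,-2)
{NgWd} → row (1,1) (1,1) (4,5) (4,5)
{NfEb, NfEd, NfWb, NfWd} → row (1,1) (1,1) (-2,5) (-2,5)
{ShEb, ShEd, ShWb, ShWd} → row (-1,2) (-1,2) (0,6) (0,6)
{SgEb, SgEd} → row (-1,2) (-1,2) (1,-4) (1,-4)
{SgWb} → row (-1,2) (-1,2) (1,4) (2,-2)
{SgWd} → row (-1,2) (-1,2) (4,5) (4,5)
{SfEb, SfEd, SfWb, SfWd} → row (-1,2) (-1,2) (-2,5) (-2,5)
That's 10 distinct rows out of 24 strategies.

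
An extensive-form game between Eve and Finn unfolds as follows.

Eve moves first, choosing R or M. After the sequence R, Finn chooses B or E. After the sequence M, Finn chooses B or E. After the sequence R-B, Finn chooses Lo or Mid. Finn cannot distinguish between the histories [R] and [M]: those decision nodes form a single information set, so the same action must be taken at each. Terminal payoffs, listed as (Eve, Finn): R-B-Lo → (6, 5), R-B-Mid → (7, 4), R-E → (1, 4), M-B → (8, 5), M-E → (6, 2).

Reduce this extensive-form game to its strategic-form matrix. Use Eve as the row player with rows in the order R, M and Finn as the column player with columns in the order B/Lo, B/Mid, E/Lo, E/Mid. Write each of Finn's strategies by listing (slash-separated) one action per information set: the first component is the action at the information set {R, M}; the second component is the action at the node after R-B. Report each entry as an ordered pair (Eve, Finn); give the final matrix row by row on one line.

         B/Lo    B/Mid     E/Lo    E/Mid
   R    (6,5)    (7,4)    (1,4)    (1,4)
   M    (8,5)    (8,5)    (6,2)    (6,2)

R: (6,5) (7,4) (1,4) (1,4) | M: (8,5) (8,5) (6,2) (6,2)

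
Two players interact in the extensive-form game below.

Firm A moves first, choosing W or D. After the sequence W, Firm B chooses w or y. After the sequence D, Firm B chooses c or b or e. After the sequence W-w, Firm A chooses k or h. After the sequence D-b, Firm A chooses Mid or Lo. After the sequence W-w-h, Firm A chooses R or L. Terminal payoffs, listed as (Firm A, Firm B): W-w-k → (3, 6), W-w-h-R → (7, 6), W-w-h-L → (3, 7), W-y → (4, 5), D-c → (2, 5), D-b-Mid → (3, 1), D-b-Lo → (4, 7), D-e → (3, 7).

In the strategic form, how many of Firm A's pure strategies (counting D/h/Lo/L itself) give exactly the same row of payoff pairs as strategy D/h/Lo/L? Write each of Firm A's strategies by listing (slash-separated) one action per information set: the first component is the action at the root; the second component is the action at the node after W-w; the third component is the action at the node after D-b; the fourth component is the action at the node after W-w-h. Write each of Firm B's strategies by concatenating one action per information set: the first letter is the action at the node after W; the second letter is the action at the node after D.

4

Row for D/h/Lo/L (columns wc, wb, we, yc, yb, ye): (2,5) (4,7) (3,7) (2,5) (4,7) (3,7).
Under D/h/Lo/L, Firm A's choice at the node after W-w and at the node after W-w-h can never be reached regardless of what Firm B does, so varying those choices leaves every outcome unchanged.
Holding the reachable choices fixed and varying the unreachable ones freely already gives 2 × 2 = 4 equivalent strategies.
No other strategy reproduces this row, so those 4 are the full class: D/k/Lo/R, D/k/Lo/L, D/h/Lo/R, D/h/Lo/L.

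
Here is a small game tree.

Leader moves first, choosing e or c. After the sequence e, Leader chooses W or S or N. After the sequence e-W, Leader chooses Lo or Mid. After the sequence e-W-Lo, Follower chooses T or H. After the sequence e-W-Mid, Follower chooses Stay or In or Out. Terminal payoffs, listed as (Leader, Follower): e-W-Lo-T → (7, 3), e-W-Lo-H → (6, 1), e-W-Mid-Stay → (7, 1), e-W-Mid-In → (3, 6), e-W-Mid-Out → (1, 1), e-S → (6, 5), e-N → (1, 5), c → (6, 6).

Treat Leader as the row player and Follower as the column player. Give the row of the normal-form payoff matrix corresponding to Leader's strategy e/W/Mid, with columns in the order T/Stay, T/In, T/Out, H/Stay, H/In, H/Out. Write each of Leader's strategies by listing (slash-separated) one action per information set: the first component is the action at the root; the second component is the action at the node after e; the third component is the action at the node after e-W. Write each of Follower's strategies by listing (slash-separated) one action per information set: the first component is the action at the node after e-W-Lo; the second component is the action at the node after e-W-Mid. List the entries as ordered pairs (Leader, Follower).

vs T/Stay: Leader plays e → Leader plays W at [e] → Leader plays Mid at [e-W] → Follower plays Stay at [e-W-Mid] → (7, 1)
vs T/In: Leader plays e → Leader plays W at [e] → Leader plays Mid at [e-W] → Follower plays In at [e-W-Mid] → (3, 6)
vs T/Out: Leader plays e → Leader plays W at [e] → Leader plays Mid at [e-W] → Follower plays Out at [e-W-Mid] → (1, 1)
vs H/Stay: Leader plays e → Leader plays W at [e] → Leader plays Mid at [e-W] → Follower plays Stay at [e-W-Mid] → (7, 1)
vs H/In: Leader plays e → Leader plays W at [e] → Leader plays Mid at [e-W] → Follower plays In at [e-W-Mid] → (3, 6)
vs H/Out: Leader plays e → Leader plays W at [e] → Leader plays Mid at [e-W] → Follower plays Out at [e-W-Mid] → (1, 1)

(7,1) (3,6) (1,1) (7,1) (3,6) (1,1)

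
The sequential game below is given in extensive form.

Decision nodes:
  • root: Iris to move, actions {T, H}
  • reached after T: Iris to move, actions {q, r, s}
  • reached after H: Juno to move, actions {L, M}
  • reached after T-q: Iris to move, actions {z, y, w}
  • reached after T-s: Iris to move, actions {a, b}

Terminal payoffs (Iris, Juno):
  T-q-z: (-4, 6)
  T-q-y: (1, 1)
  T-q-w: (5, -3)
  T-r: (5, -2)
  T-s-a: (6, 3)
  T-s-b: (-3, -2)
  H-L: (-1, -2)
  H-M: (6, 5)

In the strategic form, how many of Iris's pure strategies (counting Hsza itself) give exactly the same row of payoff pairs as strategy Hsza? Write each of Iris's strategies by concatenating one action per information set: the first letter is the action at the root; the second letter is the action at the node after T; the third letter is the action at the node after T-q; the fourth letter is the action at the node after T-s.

Row for Hsza (columns L, M): (-1,-2) (6,5).
Under Hsza, Iris's choice at the node after T and at the node after T-q and at the node after T-s can never be reached regardless of what Juno does, so varying those choices leaves every outcome unchanged.
Holding the reachable choices fixed and varying the unreachable ones freely already gives 3 × 3 × 2 = 18 equivalent strategies.
No other strategy reproduces this row, so those 18 are the full class: Hqza, Hqzb, Hqya, Hqyb, Hqwa, Hqwb, Hrza, Hrzb, Hrya, Hryb, Hrwa, Hrwb, Hsza, Hszb, Hsya, Hsyb, Hswa, Hswb.

18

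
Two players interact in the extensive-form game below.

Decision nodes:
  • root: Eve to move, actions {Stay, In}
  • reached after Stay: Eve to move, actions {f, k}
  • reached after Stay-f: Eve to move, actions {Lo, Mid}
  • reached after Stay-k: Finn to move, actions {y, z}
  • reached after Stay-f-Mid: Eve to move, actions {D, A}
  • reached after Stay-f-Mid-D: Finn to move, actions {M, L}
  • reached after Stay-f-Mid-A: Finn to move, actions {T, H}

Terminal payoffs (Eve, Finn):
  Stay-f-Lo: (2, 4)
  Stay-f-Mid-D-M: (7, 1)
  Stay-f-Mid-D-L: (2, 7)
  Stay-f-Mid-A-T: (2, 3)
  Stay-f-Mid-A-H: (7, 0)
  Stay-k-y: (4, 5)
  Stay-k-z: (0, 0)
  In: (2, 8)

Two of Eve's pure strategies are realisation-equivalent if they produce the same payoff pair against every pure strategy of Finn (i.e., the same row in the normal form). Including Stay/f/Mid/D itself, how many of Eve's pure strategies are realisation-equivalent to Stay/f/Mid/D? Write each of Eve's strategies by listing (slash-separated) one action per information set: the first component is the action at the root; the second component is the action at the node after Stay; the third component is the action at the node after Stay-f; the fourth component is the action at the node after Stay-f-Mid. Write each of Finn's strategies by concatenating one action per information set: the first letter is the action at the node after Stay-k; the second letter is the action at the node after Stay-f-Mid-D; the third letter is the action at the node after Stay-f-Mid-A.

1

Row for Stay/f/Mid/D (columns yMT, yMH, yLT, yLH, zMT, zMH, zLT, zLH): (7,1) (7,1) (2,7) (2,7) (7,1) (7,1) (2,7) (2,7).
Every one of Eve's information sets is on the play path for some reply by Finn when Eve follows Stay/f/Mid/D.
Changing the action at any of them therefore changes at least one column, so only Stay/f/Mid/D itself gives this row.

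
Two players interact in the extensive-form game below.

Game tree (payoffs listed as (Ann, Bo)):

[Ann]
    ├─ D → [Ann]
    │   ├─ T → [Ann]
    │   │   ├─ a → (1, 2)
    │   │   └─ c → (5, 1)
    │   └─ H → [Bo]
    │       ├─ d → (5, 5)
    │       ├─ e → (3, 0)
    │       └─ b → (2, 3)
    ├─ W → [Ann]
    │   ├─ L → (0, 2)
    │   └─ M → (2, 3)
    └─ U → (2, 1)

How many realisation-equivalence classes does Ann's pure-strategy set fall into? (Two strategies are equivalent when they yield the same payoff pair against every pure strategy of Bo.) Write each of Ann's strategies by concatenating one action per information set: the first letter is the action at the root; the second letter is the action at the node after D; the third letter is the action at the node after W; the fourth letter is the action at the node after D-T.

Ann has 24 pure strategies: DTLa, DTLc, DTMa, DTMc, DHLa, DHLc, DHMa, DHMc, WTLa, WTLc, WTMa, WTMc, WHLa, WHLc, WHMa, WHMc, UTLa, UTLc, UTMa, UTMc, UHLa, UHLc, UHMa, UHMc. Columns: d, e, b.
{DTLa, DTMa} → row (1,2) (1,2) (1,2)
{DTLc, DTMc} → row (5,1) (5,1) (5,1)
{DHLa, DHLc, DHMa, DHMc} → row (5,5) (3,0) (2,3)
{WTLa, WTLc, WHLa, WHLc} → row (0,2) (0,2) (0,2)
{WTMa, WTMc, WHMa, WHMc} → row (2,3) (2,3) (2,3)
{UTLa, UTLc, UTMa, UTMc, UHLa, UHLc, UHMa, UHMc} → row (2,1) (2,1) (2,1)
That's 6 distinct rows out of 24 strategies.

6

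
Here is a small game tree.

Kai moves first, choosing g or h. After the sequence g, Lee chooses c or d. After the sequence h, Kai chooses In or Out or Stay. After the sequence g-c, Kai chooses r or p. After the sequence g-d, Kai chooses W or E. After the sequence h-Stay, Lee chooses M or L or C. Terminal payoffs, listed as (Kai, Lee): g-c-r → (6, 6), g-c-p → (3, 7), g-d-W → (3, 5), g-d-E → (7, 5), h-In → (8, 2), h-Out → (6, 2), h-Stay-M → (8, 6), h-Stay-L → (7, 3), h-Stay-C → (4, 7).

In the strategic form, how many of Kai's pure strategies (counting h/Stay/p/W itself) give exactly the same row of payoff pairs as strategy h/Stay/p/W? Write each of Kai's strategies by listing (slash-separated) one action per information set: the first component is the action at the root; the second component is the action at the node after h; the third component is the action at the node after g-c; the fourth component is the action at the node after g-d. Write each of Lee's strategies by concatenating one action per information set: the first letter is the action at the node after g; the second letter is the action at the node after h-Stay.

Row for h/Stay/p/W (columns cM, cL, cC, dM, dL, dC): (8,6) (7,3) (4,7) (8,6) (7,3) (4,7).
Under h/Stay/p/W, Kai's choice at the node after g-c and at the node after g-d can never be reached regardless of what Lee does, so varying those choices leaves every outcome unchanged.
Holding the reachable choices fixed and varying the unreachable ones freely already gives 2 × 2 = 4 equivalent strategies.
No other strategy reproduces this row, so those 4 are the full class: h/Stay/r/W, h/Stay/r/E, h/Stay/p/W, h/Stay/p/E.

4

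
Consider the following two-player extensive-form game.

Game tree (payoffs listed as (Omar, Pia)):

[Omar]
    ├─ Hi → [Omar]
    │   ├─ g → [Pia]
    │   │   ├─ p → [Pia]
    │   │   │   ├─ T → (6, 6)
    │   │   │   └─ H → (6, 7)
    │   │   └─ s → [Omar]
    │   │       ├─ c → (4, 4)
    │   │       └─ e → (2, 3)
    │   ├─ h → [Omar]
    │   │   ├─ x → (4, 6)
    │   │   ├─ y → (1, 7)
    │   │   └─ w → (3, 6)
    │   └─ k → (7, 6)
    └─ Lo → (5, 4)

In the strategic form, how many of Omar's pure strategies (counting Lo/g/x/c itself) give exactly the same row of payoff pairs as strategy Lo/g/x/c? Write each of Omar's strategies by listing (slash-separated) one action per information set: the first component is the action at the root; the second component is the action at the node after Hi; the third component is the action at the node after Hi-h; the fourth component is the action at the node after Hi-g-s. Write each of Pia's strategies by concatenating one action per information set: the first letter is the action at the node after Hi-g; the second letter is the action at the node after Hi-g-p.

Row for Lo/g/x/c (columns pT, pH, sT, sH): (5,4) (5,4) (5,4) (5,4).
Under Lo/g/x/c, Omar's choice at the node after Hi and at the node after Hi-h and at the node after Hi-g-s can never be reached regardless of what Pia does, so varying those choices leaves every outcome unchanged.
Holding the reachable choices fixed and varying the unreachable ones freely already gives 3 × 3 × 2 = 18 equivalent strategies.
No other strategy reproduces this row, so those 18 are the full class: Lo/g/x/c, Lo/g/x/e, Lo/g/y/c, Lo/g/y/e, Lo/g/w/c, Lo/g/w/e, Lo/h/x/c, Lo/h/x/e, Lo/h/y/c, Lo/h/y/e, Lo/h/w/c, Lo/h/w/e, Lo/k/x/c, Lo/k/x/e, Lo/k/y/c, Lo/k/y/e, Lo/k/w/c, Lo/k/w/e.

18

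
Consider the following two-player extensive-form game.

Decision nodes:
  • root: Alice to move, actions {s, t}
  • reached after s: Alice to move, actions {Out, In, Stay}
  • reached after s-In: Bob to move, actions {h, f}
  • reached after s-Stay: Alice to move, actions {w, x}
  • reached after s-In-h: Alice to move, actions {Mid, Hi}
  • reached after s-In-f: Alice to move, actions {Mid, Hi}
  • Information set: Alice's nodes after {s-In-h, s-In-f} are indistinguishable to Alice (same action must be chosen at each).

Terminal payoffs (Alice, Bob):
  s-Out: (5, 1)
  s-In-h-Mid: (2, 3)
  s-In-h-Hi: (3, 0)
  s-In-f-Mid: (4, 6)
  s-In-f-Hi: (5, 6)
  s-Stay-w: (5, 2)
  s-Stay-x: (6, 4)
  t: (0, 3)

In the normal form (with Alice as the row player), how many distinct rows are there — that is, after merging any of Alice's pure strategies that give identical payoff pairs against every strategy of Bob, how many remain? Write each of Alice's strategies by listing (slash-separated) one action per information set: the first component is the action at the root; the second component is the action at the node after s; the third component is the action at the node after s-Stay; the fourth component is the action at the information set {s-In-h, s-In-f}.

6

Alice has 24 pure strategies: s/Out/w/Mid, s/Out/w/Hi, s/Out/x/Mid, s/Out/x/Hi, s/In/w/Mid, s/In/w/Hi, s/In/x/Mid, s/In/x/Hi, s/Stay/w/Mid, s/Stay/w/Hi, s/Stay/x/Mid, s/Stay/x/Hi, t/Out/w/Mid, t/Out/w/Hi, t/Out/x/Mid, t/Out/x/Hi, t/In/w/Mid, t/In/w/Hi, t/In/x/Mid, t/In/x/Hi, t/Stay/w/Mid, t/Stay/w/Hi, t/Stay/x/Mid, t/Stay/x/Hi. Columns: h, f.
{s/Out/w/Mid, s/Out/w/Hi, s/Out/x/Mid, s/Out/x/Hi} → row (5,1) (5,1)
{s/In/w/Mid, s/In/x/Mid} → row (2,3) (4,6)
{s/In/w/Hi, s/In/x/Hi} → row (3,0) (5,6)
{s/Stay/w/Mid, s/Stay/w/Hi} → row (5,2) (5,2)
{s/Stay/x/Mid, s/Stay/x/Hi} → row (6,4) (6,4)
{t/Out/w/Mid, t/Out/w/Hi, t/Out/x/Mid, t/Out/x/Hi, t/In/w/Mid, t/In/w/Hi, t/In/x/Mid, t/In/x/Hi, t/Stay/w/Mid, t/Stay/w/Hi, t/Stay/x/Mid, t/Stay/x/Hi} → row (0,3) (0,3)
That's 6 distinct rows out of 24 strategies.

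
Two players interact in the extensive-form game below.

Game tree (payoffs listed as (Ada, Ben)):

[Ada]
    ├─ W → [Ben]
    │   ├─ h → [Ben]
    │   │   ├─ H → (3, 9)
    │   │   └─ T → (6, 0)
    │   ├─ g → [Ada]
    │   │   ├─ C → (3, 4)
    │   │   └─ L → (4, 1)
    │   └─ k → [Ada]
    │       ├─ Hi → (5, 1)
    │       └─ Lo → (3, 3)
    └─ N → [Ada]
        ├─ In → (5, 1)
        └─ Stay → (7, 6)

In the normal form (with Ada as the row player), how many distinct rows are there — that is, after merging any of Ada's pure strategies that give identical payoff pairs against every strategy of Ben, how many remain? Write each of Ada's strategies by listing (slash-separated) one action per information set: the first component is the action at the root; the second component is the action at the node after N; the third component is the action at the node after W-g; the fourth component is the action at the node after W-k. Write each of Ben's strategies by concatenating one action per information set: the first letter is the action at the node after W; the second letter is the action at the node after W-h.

Ada has 16 pure strategies: W/In/C/Hi, W/In/C/Lo, W/In/L/Hi, W/In/L/Lo, W/Stay/C/Hi, W/Stay/C/Lo, W/Stay/L/Hi, W/Stay/L/Lo, N/In/C/Hi, N/In/C/Lo, N/In/L/Hi, N/In/L/Lo, N/Stay/C/Hi, N/Stay/C/Lo, N/Stay/L/Hi, N/Stay/L/Lo. Columns: hH, hT, gH, gT, kH, kT.
{W/In/C/Hi, W/Stay/C/Hi} → row (3,9) (6,0) (3,4) (3,4) (5,1) (5,1)
{W/In/C/Lo, W/Stay/C/Lo} → row (3,9) (6,0) (3,4) (3,4) (3,3) (3,3)
{W/In/L/Hi, W/Stay/L/Hi} → row (3,9) (6,0) (4,1) (4,1) (5,1) (5,1)
{W/In/L/Lo, W/Stay/L/Lo} → row (3,9) (6,0) (4,1) (4,1) (3,3) (3,3)
{N/In/C/Hi, N/In/C/Lo, N/In/L/Hi, N/In/L/Lo} → row (5,1) (5,1) (5,1) (5,1) (5,1) (5,1)
{N/Stay/C/Hi, N/Stay/C/Lo, N/Stay/L/Hi, N/Stay/L/Lo} → row (7,6) (7,6) (7,6) (7,6) (7,6) (7,6)
That's 6 distinct rows out of 16 strategies.

6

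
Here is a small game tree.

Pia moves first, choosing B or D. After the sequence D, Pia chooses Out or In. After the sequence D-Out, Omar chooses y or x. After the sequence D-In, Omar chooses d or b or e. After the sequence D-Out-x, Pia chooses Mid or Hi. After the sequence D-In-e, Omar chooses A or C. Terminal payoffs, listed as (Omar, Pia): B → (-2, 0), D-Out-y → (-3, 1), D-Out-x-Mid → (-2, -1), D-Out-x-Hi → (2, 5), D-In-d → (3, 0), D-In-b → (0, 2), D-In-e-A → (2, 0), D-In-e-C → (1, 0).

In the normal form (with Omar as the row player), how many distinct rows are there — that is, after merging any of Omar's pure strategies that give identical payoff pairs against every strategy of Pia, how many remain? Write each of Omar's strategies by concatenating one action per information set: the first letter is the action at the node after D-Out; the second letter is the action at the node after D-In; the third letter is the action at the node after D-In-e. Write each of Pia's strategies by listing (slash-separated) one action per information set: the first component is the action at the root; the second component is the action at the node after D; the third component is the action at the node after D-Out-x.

Omar has 12 pure strategies: ydA, ydC, ybA, ybC, yeA, yeC, xdA, xdC, xbA, xbC, xeA, xeC. Columns: B/Out/Mid, B/Out/Hi, B/In/Mid, B/In/Hi, D/Out/Mid, D/Out/Hi, D/In/Mid, D/In/Hi.
{ydA, ydC} → row (-2,0) (-2,0) (-2,0) (-2,0) (-3,1) (-3,1) (3,0) (3,0)
{ybA, ybC} → row (-2,0) (-2,0) (-2,0) (-2,0) (-3,1) (-3,1) (0,2) (0,2)
{yeA} → row (-2,0) (-2,0) (-2,0) (-2,0) (-3,1) (-3,1) (2,0) (2,0)
{yeC} → row (-2,0) (-2,0) (-2,0) (-2,0) (-3,1) (-3,1) (1,0) (1,0)
{xdA, xdC} → row (-2,0) (-2,0) (-2,0) (-2,0) (-2,-1) (2,5) (3,0) (3,0)
{xbA, xbC} → row (-2,0) (-2,0) (-2,0) (-2,0) (-2,-1) (2,5) (0,2) (0,2)
{xeA} → row (-2,0) (-2,0) (-2,0) (-2,0) (-2,-1) (2,5) (2,0) (2,0)
{xeC} → row (-2,0) (-2,0) (-2,0) (-2,0) (-2,-1) (2,5) (1,0) (1,0)
That's 8 distinct rows out of 12 strategies.

8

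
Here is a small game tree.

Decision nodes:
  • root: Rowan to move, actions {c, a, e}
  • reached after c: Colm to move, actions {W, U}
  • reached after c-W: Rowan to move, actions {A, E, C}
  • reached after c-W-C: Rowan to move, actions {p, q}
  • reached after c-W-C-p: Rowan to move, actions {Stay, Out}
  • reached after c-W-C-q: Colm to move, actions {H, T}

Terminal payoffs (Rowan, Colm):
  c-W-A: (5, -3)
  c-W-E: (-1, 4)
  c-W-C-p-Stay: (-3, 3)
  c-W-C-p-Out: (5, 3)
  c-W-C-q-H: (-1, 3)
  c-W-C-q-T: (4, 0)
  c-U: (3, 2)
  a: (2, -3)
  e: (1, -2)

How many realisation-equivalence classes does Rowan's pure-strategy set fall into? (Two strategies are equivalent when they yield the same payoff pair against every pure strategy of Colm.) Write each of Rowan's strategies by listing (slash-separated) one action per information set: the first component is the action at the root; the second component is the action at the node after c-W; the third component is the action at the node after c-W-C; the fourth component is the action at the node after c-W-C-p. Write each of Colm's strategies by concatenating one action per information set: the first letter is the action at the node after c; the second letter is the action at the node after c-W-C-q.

Rowan has 36 pure strategies: c/A/p/Stay, c/A/p/Out, c/A/q/Stay, c/A/q/Out, c/E/p/Stay, c/E/p/Out, c/E/q/Stay, c/E/q/Out, c/C/p/Stay, c/C/p/Out, c/C/q/Stay, c/C/q/Out, a/A/p/Stay, a/A/p/Out, a/A/q/Stay, a/A/q/Out, a/E/p/Stay, a/E/p/Out, a/E/q/Stay, a/E/q/Out, a/C/p/Stay, a/C/p/Out, a/C/q/Stay, a/C/q/Out, e/A/p/Stay, e/A/p/Out, e/A/q/Stay, e/A/q/Out, e/E/p/Stay, e/E/p/Out, e/E/q/Stay, e/E/q/Out, e/C/p/Stay, e/C/p/Out, e/C/q/Stay, e/C/q/Out. Columns: WH, WT, UH, UT.
{c/A/p/Stay, c/A/p/Out, c/A/q/Stay, c/A/q/Out} → row (5,-3) (5,-3) (3,2) (3,2)
{c/E/p/Stay, c/E/p/Out, c/E/q/Stay, c/E/q/Out} → row (-1,4) (-1,4) (3,2) (3,2)
{c/C/p/Stay} → row (-3,3) (-3,3) (3,2) (3,2)
{c/C/p/Out} → row (5,3) (5,3) (3,2) (3,2)
{c/C/q/Stay, c/C/q/Out} → row (-1,3) (4,0) (3,2) (3,2)
{a/A/p/Stay, a/A/p/Out, a/A/q/Stay, a/A/q/Out, a/E/p/Stay, a/E/p/Out, a/E/q/Stay, a/E/q/Out, a/C/p/Stay, a/C/p/Out, a/C/q/Stay, a/C/q/Out} → row (2,-3) (2,-3) (2,-3) (2,-3)
{e/A/p/Stay, e/A/p/Out, e/A/q/Stay, e/A/q/Out, e/E/p/Stay, e/E/p/Out, e/E/q/Stay, e/E/q/Out, e/C/p/Stay, e/C/p/Out, e/C/q/Stay, e/C/q/Out} → row (1,-2) (1,-2) (1,-2) (1,-2)
That's 7 distinct rows out of 36 strategies.

7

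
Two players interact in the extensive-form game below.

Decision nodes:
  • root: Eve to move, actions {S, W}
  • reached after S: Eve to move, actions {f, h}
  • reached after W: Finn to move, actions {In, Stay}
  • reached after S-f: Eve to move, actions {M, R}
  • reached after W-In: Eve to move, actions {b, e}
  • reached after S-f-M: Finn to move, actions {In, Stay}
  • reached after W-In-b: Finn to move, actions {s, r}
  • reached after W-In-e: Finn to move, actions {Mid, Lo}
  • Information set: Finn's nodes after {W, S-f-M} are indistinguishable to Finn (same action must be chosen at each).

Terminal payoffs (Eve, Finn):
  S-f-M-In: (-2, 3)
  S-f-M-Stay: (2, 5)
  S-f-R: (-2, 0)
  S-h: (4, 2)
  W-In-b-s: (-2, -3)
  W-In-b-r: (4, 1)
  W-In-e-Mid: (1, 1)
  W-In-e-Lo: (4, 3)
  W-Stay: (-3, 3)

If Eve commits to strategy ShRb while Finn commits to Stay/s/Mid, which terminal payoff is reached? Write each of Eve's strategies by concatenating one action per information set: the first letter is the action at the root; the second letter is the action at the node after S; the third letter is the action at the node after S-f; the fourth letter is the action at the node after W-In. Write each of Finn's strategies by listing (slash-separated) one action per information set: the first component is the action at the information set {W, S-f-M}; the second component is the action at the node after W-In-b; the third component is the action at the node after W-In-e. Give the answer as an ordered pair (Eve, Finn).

(4, 2)

Trace the play path from the root:
  Eve plays S
  Eve plays h at [S]
→ terminal payoff (4, 2).
(Eve's choice at the node after S-f is never reached on this path, so it doesn't affect the outcome.)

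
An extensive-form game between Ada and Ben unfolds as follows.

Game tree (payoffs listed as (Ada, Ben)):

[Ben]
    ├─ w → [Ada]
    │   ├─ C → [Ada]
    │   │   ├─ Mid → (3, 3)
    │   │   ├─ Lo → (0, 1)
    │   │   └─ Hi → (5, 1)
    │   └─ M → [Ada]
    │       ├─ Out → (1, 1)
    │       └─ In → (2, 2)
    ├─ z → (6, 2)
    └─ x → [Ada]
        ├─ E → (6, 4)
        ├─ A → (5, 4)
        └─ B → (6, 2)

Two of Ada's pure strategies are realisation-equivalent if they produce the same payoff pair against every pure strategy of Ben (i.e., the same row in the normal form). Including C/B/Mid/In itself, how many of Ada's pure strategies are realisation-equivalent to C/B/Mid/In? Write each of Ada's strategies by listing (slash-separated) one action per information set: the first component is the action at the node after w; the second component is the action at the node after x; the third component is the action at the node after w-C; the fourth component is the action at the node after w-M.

2

Row for C/B/Mid/In (columns w, z, x): (3,3) (6,2) (6,2).
Under C/B/Mid/In, Ada's choice at the node after w-M can never be reached regardless of what Ben does, so varying those choices leaves every outcome unchanged.
Holding the reachable choices fixed and varying the unreachable one freely already gives 2 equivalent strategies.
No other strategy reproduces this row, so those 2 are the full class: C/B/Mid/Out, C/B/Mid/In.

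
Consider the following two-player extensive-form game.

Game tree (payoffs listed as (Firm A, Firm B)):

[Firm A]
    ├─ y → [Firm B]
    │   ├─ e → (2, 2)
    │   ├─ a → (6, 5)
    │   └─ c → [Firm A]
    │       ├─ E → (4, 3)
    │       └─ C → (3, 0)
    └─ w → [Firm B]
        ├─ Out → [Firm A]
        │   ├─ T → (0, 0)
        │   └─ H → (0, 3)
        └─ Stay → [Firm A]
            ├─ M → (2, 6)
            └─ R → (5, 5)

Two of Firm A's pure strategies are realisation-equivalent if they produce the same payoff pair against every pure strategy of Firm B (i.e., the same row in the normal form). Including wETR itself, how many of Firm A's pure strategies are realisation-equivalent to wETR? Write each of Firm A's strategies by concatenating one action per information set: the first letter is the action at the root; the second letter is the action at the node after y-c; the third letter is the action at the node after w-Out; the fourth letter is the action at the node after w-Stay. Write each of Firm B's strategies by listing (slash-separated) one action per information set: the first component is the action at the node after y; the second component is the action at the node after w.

Row for wETR (columns e/Out, e/Stay, a/Out, a/Stay, c/Out, c/Stay): (0,0) (5,5) (0,0) (5,5) (0,0) (5,5).
Under wETR, Firm A's choice at the node after y-c can never be reached regardless of what Firm B does, so varying those choices leaves every outcome unchanged.
Holding the reachable choices fixed and varying the unreachable one freely already gives 2 equivalent strategies.
No other strategy reproduces this row, so those 2 are the full class: wETR, wCTR.

2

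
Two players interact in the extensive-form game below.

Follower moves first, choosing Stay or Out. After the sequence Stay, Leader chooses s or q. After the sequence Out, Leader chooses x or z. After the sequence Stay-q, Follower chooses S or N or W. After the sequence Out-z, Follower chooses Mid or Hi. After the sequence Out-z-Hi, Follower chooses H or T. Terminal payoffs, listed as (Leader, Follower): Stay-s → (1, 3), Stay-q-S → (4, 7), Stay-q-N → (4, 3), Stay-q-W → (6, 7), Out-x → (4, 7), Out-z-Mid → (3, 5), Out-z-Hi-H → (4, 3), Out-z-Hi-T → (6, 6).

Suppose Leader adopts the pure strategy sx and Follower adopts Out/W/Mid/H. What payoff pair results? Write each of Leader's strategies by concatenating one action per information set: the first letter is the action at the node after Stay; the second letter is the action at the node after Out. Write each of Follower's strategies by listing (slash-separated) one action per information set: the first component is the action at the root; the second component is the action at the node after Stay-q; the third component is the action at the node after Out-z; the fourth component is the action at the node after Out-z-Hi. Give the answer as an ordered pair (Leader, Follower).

(4, 7)

Trace the play path from the root:
  Follower plays Out
  Leader plays x at [Out]
→ terminal payoff (4, 7).
(Leader's choice at the node after Stay is never reached on this path, so it doesn't affect the outcome.)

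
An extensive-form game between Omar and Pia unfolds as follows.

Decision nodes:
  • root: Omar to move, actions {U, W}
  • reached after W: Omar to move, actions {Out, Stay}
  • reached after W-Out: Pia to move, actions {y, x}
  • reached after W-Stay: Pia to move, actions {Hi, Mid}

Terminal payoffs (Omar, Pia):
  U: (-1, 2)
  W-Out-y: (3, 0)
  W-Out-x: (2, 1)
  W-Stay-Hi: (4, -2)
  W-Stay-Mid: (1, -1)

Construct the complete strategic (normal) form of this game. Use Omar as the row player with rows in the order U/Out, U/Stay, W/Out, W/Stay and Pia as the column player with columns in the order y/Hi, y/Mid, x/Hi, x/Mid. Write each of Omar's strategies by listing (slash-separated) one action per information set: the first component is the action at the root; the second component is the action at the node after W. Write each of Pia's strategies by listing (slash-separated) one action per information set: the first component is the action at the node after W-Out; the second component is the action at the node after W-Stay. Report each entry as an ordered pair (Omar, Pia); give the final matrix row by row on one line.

           y/Hi    y/Mid     x/Hi    x/Mid
 U/Out   (-1,2)   (-1,2)   (-1,2)   (-1,2)
U/Stay   (-1,2)   (-1,2)   (-1,2)   (-1,2)
 W/Out    (3,0)    (3,0)    (2,1)    (2,1)
W/Stay   (4,-2)   (1,-1)   (4,-2)   (1,-1)

U/Out: (-1,2) (-1,2) (-1,2) (-1,2) | U/Stay: (-1,2) (-1,2) (-1,2) (-1,2) | W/Out: (3,0) (3,0) (2,1) (2,1) | W/Stay: (4,-2) (1,-1) (4,-2) (1,-1)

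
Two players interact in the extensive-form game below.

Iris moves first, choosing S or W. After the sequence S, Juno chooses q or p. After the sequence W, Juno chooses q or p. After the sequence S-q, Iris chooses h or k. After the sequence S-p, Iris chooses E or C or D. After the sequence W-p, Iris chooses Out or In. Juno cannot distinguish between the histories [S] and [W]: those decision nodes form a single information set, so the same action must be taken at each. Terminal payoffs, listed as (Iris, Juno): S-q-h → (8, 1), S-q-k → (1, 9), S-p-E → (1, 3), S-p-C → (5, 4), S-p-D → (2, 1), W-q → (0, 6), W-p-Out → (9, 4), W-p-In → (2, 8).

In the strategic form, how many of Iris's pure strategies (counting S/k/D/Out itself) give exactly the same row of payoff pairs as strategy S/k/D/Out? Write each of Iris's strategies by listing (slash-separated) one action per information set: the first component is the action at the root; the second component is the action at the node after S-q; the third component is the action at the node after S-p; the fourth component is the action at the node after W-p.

2

Row for S/k/D/Out (columns q, p): (1,9) (2,1).
Under S/k/D/Out, Iris's choice at the node after W-p can never be reached regardless of what Juno does, so varying those choices leaves every outcome unchanged.
Holding the reachable choices fixed and varying the unreachable one freely already gives 2 equivalent strategies.
No other strategy reproduces this row, so those 2 are the full class: S/k/D/Out, S/k/D/In.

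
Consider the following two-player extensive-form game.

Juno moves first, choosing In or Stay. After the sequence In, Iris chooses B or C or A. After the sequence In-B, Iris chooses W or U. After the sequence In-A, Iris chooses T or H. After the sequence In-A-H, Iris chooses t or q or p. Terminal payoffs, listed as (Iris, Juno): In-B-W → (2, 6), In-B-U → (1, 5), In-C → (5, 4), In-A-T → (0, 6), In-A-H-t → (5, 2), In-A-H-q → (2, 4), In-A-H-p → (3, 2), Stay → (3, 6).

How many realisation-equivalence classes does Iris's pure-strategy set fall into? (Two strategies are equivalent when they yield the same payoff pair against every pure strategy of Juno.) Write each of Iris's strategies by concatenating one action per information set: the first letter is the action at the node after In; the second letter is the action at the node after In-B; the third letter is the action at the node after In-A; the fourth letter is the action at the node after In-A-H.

7

Iris has 36 pure strategies: BWTt, BWTq, BWTp, BWHt, BWHq, BWHp, BUTt, BUTq, BUTp, BUHt, BUHq, BUHp, CWTt, CWTq, CWTp, CWHt, CWHq, CWHp, CUTt, CUTq, CUTp, CUHt, CUHq, CUHp, AWTt, AWTq, AWTp, AWHt, AWHq, AWHp, AUTt, AUTq, AUTp, AUHt, AUHq, AUHp. Columns: In, Stay.
{BWTt, BWTq, BWTp, BWHt, BWHq, BWHp} → row (2,6) (3,6)
{BUTt, BUTq, BUTp, BUHt, BUHq, BUHp} → row (1,5) (3,6)
{CWTt, CWTq, CWTp, CWHt, CWHq, CWHp, CUTt, CUTq, CUTp, CUHt, CUHq, CUHp} → row (5,4) (3,6)
{AWTt, AWTq, AWTp, AUTt, AUTq, AUTp} → row (0,6) (3,6)
{AWHt, AUHt} → row (5,2) (3,6)
{AWHq, AUHq} → row (2,4) (3,6)
{AWHp, AUHp} → row (3,2) (3,6)
That's 7 distinct rows out of 36 strategies.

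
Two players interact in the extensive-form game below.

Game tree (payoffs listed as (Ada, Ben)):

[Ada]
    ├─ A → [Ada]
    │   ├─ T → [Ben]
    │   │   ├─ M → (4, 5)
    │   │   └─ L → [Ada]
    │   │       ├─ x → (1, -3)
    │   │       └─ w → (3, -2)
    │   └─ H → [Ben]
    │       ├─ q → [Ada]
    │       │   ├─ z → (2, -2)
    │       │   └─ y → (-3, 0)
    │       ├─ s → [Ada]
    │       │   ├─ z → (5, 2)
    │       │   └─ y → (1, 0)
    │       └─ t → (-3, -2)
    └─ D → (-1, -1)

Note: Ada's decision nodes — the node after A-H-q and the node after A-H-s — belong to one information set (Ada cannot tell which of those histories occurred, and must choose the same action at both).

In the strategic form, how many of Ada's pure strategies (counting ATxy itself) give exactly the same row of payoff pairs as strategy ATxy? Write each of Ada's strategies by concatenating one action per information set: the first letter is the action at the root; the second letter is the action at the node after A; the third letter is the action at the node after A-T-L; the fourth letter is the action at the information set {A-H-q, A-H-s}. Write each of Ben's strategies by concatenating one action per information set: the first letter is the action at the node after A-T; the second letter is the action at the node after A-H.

2

Row for ATxy (columns Mq, Ms, Mt, Lq, Ls, Lt): (4,5) (4,5) (4,5) (1,-3) (1,-3) (1,-3).
Under ATxy, Ada's choice at the information set {A-H-q, A-H-s} can never be reached regardless of what Ben does, so varying those choices leaves every outcome unchanged.
Holding the reachable choices fixed and varying the unreachable one freely already gives 2 equivalent strategies.
No other strategy reproduces this row, so those 2 are the full class: ATxz, ATxy.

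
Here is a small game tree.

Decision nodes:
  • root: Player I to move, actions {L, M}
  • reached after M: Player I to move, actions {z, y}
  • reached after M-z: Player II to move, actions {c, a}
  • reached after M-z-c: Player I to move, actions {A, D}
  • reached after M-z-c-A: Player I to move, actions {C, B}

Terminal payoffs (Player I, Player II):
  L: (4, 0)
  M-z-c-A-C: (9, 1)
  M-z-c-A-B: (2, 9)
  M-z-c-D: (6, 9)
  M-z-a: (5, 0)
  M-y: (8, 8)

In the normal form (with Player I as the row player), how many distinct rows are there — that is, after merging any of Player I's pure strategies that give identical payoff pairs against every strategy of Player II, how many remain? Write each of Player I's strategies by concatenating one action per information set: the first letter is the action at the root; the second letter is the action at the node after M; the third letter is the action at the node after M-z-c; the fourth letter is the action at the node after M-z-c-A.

5

Player I has 16 pure strategies: LzAC, LzAB, LzDC, LzDB, LyAC, LyAB, LyDC, LyDB, MzAC, MzAB, MzDC, MzDB, MyAC, MyAB, MyDC, MyDB. Columns: c, a.
{LzAC, LzAB, LzDC, LzDB, LyAC, LyAB, LyDC, LyDB} → row (4,0) (4,0)
{MzAC} → row (9,1) (5,0)
{MzAB} → row (2,9) (5,0)
{MzDC, MzDB} → row (6,9) (5,0)
{MyAC, MyAB, MyDC, MyDB} → row (8,8) (8,8)
That's 5 distinct rows out of 16 strategies.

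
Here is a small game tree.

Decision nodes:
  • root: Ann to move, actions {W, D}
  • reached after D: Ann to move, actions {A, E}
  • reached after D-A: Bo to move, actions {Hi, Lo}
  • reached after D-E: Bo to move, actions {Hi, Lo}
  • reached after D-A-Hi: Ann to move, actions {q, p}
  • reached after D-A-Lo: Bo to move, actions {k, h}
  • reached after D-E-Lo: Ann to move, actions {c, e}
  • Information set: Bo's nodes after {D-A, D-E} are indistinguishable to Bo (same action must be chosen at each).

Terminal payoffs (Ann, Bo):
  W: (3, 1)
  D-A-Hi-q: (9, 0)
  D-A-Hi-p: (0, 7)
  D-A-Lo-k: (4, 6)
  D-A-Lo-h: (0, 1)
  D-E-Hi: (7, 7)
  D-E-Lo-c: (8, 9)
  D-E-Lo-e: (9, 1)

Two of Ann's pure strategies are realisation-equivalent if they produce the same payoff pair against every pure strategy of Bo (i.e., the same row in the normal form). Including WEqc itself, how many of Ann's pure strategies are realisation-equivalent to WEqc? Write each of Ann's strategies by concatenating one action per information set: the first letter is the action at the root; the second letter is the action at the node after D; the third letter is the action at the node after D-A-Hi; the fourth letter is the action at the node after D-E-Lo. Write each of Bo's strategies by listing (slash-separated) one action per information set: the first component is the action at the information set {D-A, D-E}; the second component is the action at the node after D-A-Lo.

Row for WEqc (columns Hi/k, Hi/h, Lo/k, Lo/h): (3,1) (3,1) (3,1) (3,1).
Under WEqc, Ann's choice at the node after D and at the node after D-A-Hi and at the node after D-E-Lo can never be reached regardless of what Bo does, so varying those choices leaves every outcome unchanged.
Holding the reachable choices fixed and varying the unreachable ones freely already gives 2 × 2 × 2 = 8 equivalent strategies.
No other strategy reproduces this row, so those 8 are the full class: WAqc, WAqe, WApc, WApe, WEqc, WEqe, WEpc, WEpe.

8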